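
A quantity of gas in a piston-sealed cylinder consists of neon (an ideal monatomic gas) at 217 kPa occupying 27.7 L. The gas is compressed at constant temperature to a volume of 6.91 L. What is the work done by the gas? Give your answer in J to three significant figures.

W ≈ -8350 J

Isothermal: W = nRT ln(V₂/V₁) = P₁V₁ ln(V₂/V₁).
P₁V₁ = (217 kPa)(27.7 L) = 6011 J.
W = 6011 × ln(6.91/27.7) = 6011 × -1.388
W_by_gas = -8346 J.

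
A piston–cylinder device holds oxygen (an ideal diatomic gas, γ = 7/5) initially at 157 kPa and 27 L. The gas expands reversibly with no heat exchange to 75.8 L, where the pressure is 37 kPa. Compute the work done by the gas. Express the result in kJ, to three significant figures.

Adiabatic: W = (P₁V₁ − P₂V₂)/(γ − 1) with γ = 7/5.
P₁V₁ = 4239 J, P₂V₂ = 2805 J.
W = (4239 − 2805) / 0.4 = 3586 J.

W ≈ 3.59 kJ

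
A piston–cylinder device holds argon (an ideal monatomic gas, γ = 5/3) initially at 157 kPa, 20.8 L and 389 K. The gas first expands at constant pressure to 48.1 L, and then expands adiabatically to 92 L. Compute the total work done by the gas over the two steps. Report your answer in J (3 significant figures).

W_total ≈ 8260 J

Step 1 (isobaric): W = PΔV = (157 kPa)(48.1 − 20.8 L) = 4286 J.
After step 1: P = 157 kPa, V = 48.1 L, T = 899.6 K.
Step 2 (adiabatic): W = (P₁V₁ − P₂V₂)/(γ−1) = (7552 − 4901)/0.667 = 3976 J.
W_total = 4286 + 3976 = 8262 J.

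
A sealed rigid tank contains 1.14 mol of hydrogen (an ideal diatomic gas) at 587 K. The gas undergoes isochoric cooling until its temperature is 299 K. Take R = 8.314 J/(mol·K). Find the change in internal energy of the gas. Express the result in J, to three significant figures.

ΔU ≈ -6820 J

Constant volume ⇒ W = 0, so Q = ΔU = nCᵥΔT with Cᵥ = 5R/2 = 20.79 J/(mol·K).
ΔU = (1.14)(20.79)(299 − 587) = -6824 J.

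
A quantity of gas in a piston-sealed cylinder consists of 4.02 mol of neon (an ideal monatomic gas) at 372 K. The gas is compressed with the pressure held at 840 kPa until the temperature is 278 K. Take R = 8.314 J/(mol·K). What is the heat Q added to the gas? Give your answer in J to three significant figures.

Q ≈ -7850 J

Isobaric: W = nRΔT = (4.02)(8.314)(-94) = -3142 J.
ΔU = nCᵥΔT with Cᵥ = 3R/2: ΔU = (4.02)(12.47)(-94) = -4713 J.
Q = ΔU + W = -4713 − 3142 = -7854 J.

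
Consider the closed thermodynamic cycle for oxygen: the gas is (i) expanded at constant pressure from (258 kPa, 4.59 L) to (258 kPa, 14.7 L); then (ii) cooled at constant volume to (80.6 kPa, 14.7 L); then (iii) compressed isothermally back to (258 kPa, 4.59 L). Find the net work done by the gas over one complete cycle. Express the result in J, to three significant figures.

Leg (i): W = PΔV = (258)(14.7 − 4.59) = 2608 J.
Leg (ii): W = 0.
Leg (iii): W = PᵢVᵢ ln(V_f/Vᵢ) = (1185) ln(4.59/14.7) = -1379 J.
W_net = 2608 − 1379 = 1229 J.

W_net ≈ 1230 J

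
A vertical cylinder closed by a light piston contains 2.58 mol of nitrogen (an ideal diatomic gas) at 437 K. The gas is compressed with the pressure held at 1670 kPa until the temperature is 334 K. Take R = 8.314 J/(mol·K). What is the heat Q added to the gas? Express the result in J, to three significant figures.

Q ≈ -7730 J

Isobaric: W = nRΔT = (2.58)(8.314)(-103) = -2209 J.
ΔU = nCᵥΔT with Cᵥ = 5R/2: ΔU = (2.58)(20.79)(-103) = -5523 J.
Q = ΔU + W = -5523 − 2209 = -7733 J.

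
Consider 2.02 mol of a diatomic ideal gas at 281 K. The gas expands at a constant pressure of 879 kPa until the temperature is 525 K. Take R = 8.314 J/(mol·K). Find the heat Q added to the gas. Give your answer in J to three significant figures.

Isobaric: W = nRΔT = (2.02)(8.314)(244) = 4098 J.
ΔU = nCᵥΔT with Cᵥ = 5R/2: ΔU = (2.02)(20.79)(244) = 10245 J.
Q = ΔU + W = 10245 + 4098 = 14342 J.

Q ≈ 14300 J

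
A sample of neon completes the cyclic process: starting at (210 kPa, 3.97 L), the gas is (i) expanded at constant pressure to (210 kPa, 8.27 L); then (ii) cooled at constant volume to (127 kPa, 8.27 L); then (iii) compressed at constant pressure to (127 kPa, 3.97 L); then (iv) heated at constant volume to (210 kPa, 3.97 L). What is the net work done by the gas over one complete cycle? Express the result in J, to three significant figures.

Constant-volume legs do no work.
W(i) = (210)(8.27 − 3.97) = 903 J; W(iii) = (127)(3.97 − 8.27) = -546.1 J.
W_net = 903 − 546.1 = 356.9 J (the clockwise enclosed area).

W_net ≈ 357 J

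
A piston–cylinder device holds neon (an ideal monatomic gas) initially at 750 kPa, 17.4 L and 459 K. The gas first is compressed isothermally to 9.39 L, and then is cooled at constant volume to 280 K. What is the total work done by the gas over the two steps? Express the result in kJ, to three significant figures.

Step 1 (isothermal): W = P₁V₁ ln(V₂/V₁) = (13050) ln(9.39/17.4) = -8050 J.
Step 2 (isochoric): W = 0 (constant volume).
W_total = -8050 + 0 = -8050 J.

W_total ≈ -8.05 kJ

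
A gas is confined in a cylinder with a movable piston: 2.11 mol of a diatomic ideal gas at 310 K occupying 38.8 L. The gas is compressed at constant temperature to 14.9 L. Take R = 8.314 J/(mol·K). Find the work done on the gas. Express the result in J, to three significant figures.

W ≈ 5200 J

Isothermal: W = nRT ln(V₂/V₁).
W = (2.11)(8.314)(310) × ln(14.9/38.8)
  = 5438 × -0.9571
W_by_gas = -5205 J; work on gas = −W_by = 5205 J.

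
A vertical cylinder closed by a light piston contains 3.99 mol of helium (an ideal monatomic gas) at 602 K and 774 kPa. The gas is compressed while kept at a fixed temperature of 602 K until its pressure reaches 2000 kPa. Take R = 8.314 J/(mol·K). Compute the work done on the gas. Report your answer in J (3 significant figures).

W ≈ 19000 J

Isothermal process: W = nRT ln(V₂/V₁) = nRT ln(P₁/P₂).
W = (3.99)(8.314)(602) × ln(774/2000)
  = 19970 × ln(0.387) = 19970 × -0.9493
W_by_gas = -18958 J; work on gas = −W_by = 18958 J.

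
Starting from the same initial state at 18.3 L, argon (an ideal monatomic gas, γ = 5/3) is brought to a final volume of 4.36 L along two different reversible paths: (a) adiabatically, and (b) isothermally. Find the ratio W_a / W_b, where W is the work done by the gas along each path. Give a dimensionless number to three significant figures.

W_a / W_b ≈ 1.68

Path (a) adiabatic: W = P₁V₁(1 − (V₁/V₂)^(γ−1))/(γ−1) → W_a/(P₁V₁) = -2.403.
Path (b) isothermal: W = P₁V₁ ln(V₂/V₁) → W_b/(P₁V₁) = -1.434.
W_a / W_b = -2.403 / -1.434 = 1.675.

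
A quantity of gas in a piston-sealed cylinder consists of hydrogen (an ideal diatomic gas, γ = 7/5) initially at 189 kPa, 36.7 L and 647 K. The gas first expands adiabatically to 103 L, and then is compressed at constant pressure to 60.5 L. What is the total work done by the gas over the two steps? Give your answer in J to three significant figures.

W_total ≈ 3970 J

Step 1 (adiabatic): W = (P₁V₁ − P₂V₂)/(γ−1) = (6936 − 4590)/0.4 = 5865 J.
After step 1: P = 44.57 kPa, V = 103 L, T = 428.2 K.
Step 2 (isobaric): W = PΔV = (44.57 kPa)(60.5 − 103 L) = -1894 J.
W_total = 5865 − 1894 = 3970 J.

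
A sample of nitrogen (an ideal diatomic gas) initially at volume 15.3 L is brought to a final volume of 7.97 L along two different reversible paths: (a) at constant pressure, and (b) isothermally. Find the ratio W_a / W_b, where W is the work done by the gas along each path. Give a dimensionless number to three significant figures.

Path (a) isobaric: W = P₁(V₂ − V₁) → W_a/(P₁V₁) = -0.4791.
Path (b) isothermal: W = P₁V₁ ln(V₂/V₁) → W_b/(P₁V₁) = -0.6522.
W_a / W_b = -0.4791 / -0.6522 = 0.7346.

W_a / W_b ≈ 0.735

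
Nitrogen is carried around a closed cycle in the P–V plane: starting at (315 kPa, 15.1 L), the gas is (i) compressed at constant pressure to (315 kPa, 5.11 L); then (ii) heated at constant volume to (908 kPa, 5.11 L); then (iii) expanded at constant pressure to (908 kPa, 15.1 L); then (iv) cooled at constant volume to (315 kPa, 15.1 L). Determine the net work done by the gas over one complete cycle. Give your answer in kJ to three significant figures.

W_net ≈ 5.92 kJ

Constant-volume legs do no work.
W(i) = (315)(5.11 − 15.1) = -3147 J; W(iii) = (908)(15.1 − 5.11) = 9071 J.
W_net = -3147 + 9071 = 5924 J (the clockwise enclosed area).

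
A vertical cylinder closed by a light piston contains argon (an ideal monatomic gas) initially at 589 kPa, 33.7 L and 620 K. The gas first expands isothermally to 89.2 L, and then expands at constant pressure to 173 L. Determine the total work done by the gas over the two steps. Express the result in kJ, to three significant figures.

Step 1 (isothermal): W = P₁V₁ ln(V₂/V₁) = (19849) ln(89.2/33.7) = 19321 J.
After step 1: P = 222.5 kPa, V = 89.2 L, T = 620 K.
Step 2 (isobaric): W = PΔV = (222.5 kPa)(173 − 89.2 L) = 18648 J.
W_total = 19321 + 18648 = 37969 J.

W_total ≈ 38.0 kJ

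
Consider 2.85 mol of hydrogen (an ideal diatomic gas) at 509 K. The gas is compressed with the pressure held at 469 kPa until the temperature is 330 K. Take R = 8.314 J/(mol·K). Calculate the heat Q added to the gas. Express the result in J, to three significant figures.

Q ≈ -14800 J

Isobaric: W = nRΔT = (2.85)(8.314)(-179) = -4241 J.
ΔU = nCᵥΔT with Cᵥ = 5R/2: ΔU = (2.85)(20.79)(-179) = -10603 J.
Q = ΔU + W = -10603 − 4241 = -14845 J.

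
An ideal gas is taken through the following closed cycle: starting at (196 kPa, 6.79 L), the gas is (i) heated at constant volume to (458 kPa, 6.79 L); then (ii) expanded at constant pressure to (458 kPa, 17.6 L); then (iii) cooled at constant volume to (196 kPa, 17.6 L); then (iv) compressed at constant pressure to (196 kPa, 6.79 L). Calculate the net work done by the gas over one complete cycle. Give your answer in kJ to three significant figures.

Constant-volume legs do no work.
W(ii) = (458)(17.6 − 6.79) = 4951 J; W(iv) = (196)(6.79 − 17.6) = -2119 J.
W_net = 4951 − 2119 = 2832 J (the clockwise enclosed area).

W_net ≈ 2.83 kJ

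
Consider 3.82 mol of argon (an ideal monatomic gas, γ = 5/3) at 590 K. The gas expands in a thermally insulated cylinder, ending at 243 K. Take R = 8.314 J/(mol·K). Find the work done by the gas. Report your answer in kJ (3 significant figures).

W ≈ 16.5 kJ

Adiabatic ⇒ Q = 0, so W_by = −ΔU = nCᵥ(T₁ − T₂).
Cᵥ = 3R/2 = 12.47 J/(mol·K).
W = (3.82)(12.47)(590 − 243) = 16531 J.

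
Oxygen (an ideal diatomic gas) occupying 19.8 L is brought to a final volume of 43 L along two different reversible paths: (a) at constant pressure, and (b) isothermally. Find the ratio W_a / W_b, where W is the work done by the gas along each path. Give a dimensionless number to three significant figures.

Path (a) isobaric: W = P₁(V₂ − V₁) → W_a/(P₁V₁) = 1.172.
Path (b) isothermal: W = P₁V₁ ln(V₂/V₁) → W_b/(P₁V₁) = 0.7755.
W_a / W_b = 1.172 / 0.7755 = 1.511.

W_a / W_b ≈ 1.51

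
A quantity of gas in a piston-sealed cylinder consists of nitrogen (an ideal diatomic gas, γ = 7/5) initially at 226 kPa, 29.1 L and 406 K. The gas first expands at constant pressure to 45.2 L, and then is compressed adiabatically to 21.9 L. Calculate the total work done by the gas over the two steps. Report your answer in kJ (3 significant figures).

W_total ≈ -4.95 kJ

Step 1 (isobaric): W = PΔV = (226 kPa)(45.2 − 29.1 L) = 3639 J.
After step 1: P = 226 kPa, V = 45.2 L, T = 630.6 K.
Step 2 (adiabatic): W = (P₁V₁ − P₂V₂)/(γ−1) = (10215 − 13650)/0.4 = -8586 J.
W_total = 3639 − 8586 = -4948 J.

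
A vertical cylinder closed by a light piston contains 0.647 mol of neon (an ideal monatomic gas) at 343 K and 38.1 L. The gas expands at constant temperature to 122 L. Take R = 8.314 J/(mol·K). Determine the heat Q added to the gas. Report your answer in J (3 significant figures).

Q ≈ 2150 J

Isothermal ⇒ ΔU = 0, so Q = W = nRT ln(V₂/V₁).
Q = (0.647)(8.314)(343) ln(122/38.1) = 1845 × 1.164 = 2147 J.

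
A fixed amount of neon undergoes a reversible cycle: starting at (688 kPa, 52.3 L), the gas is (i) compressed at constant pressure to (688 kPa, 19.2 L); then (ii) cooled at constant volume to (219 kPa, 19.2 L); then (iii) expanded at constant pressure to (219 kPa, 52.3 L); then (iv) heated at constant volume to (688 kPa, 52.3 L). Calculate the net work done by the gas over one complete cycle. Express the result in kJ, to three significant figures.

W_net ≈ -15.5 kJ

Constant-volume legs do no work.
W(i) = (688)(19.2 − 52.3) = -22773 J; W(iii) = (219)(52.3 − 19.2) = 7249 J.
W_net = -22773 + 7249 = -15524 J (the counter-clockwise enclosed area).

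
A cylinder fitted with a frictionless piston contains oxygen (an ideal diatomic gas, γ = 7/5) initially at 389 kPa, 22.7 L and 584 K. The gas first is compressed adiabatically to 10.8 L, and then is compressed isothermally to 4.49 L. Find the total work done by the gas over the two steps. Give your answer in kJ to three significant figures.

Step 1 (adiabatic): W = (P₁V₁ − P₂V₂)/(γ−1) = (8830 − 11885)/0.4 = -7638 J.
After step 1: P = 1101 kPa, V = 10.8 L, T = 786.1 K.
Step 2 (isothermal): W = P₁V₁ ln(V₂/V₁) = (11885) ln(4.49/10.8) = -10432 J.
W_total = -7638 − 10432 = -18070 J.

W_total ≈ -18.1 kJ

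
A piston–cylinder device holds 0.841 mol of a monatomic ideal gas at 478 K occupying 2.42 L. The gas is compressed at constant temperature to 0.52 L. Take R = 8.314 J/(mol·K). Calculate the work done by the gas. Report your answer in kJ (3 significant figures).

Isothermal: W = nRT ln(V₂/V₁).
W = (0.841)(8.314)(478) × ln(0.52/2.42)
  = 3342 × -1.538
W_by_gas = -5139 J.

W ≈ -5.14 kJ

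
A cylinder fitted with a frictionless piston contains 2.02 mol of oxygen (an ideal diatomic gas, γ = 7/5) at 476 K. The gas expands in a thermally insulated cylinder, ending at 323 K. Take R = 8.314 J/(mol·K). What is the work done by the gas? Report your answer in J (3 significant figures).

Adiabatic ⇒ Q = 0, so W_by = −ΔU = nCᵥ(T₁ − T₂).
Cᵥ = 5R/2 = 20.79 J/(mol·K).
W = (2.02)(20.79)(476 − 323) = 6424 J.

W ≈ 6420 J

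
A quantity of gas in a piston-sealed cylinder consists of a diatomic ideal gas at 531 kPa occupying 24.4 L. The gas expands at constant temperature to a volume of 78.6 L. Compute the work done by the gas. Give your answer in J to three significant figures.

W ≈ 15200 J

Isothermal: W = nRT ln(V₂/V₁) = P₁V₁ ln(V₂/V₁).
P₁V₁ = (531 kPa)(24.4 L) = 12956 J.
W = 12956 × ln(78.6/24.4) = 12956 × 1.17
W_by_gas = 15156 J.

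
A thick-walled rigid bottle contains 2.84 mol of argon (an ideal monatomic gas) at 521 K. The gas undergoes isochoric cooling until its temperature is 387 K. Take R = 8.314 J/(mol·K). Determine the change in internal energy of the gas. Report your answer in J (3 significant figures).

ΔU ≈ -4750 J

Constant volume ⇒ W = 0, so Q = ΔU = nCᵥΔT with Cᵥ = 3R/2 = 12.47 J/(mol·K).
ΔU = (2.84)(12.47)(387 − 521) = -4746 J.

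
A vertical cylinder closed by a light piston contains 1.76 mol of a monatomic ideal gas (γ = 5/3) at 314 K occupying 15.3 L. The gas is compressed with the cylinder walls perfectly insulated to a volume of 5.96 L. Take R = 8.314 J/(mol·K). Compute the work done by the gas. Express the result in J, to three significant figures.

Adiabatic: TV^(γ−1) = const with γ = 5/3.
T₂ = T₁ (V₁/V₂)^(γ−1) = 314 × (15.3/5.96)^0.667 = 314 × 1.875 = 588.7 K.
W_by = nCᵥ(T₁ − T₂) = (1.76)(12.47)(314 − 588.7) = -6029 J.

W ≈ -6030 J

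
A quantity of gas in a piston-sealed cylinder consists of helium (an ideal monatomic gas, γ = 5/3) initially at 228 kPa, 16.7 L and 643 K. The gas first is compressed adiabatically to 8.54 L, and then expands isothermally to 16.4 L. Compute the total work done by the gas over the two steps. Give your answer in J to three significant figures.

W_total ≈ 665 J

Step 1 (adiabatic): W = (P₁V₁ − P₂V₂)/(γ−1) = (3808 − 5954)/0.667 = -3220 J.
After step 1: P = 697.2 kPa, V = 8.54 L, T = 1006 K.
Step 2 (isothermal): W = P₁V₁ ln(V₂/V₁) = (5954) ln(16.4/8.54) = 3885 J.
W_total = -3220 + 3885 = 665.3 J.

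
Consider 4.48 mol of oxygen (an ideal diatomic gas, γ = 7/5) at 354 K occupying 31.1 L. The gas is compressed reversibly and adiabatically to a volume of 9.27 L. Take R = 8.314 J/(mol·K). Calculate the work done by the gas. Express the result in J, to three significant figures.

Adiabatic: TV^(γ−1) = const with γ = 7/5.
T₂ = T₁ (V₁/V₂)^(γ−1) = 354 × (31.1/9.27)^0.4 = 354 × 1.623 = 574.5 K.
W_by = nCᵥ(T₁ − T₂) = (4.48)(20.79)(354 − 574.5) = -20530 J.

W ≈ -20500 J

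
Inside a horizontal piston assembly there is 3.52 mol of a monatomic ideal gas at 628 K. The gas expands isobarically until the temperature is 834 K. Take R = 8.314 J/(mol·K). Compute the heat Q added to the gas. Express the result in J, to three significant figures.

Q ≈ 15100 J

Isobaric: W = nRΔT = (3.52)(8.314)(206) = 6029 J.
ΔU = nCᵥΔT with Cᵥ = 3R/2: ΔU = (3.52)(12.47)(206) = 9043 J.
Q = ΔU + W = 9043 + 6029 = 15072 J.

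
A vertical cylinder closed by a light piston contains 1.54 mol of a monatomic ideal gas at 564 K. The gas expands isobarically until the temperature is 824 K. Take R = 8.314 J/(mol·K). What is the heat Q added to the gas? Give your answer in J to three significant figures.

Q ≈ 8320 J

Isobaric: W = nRΔT = (1.54)(8.314)(260) = 3329 J.
ΔU = nCᵥΔT with Cᵥ = 3R/2: ΔU = (1.54)(12.47)(260) = 4993 J.
Q = ΔU + W = 4993 + 3329 = 8322 J.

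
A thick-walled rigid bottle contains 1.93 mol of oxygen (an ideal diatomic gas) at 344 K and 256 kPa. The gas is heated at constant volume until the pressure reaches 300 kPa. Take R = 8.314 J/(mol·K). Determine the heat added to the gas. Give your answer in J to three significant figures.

Q ≈ 2370 J

Constant volume ⇒ W = 0, so Q = ΔU = nCᵥΔT with Cᵥ = 5R/2 = 20.79 J/(mol·K).
At constant V, T₂/T₁ = P₂/P₁ ⇒ ΔT = T₁(P₂/P₁ − 1) = 344·(300/256 − 1) = 59.12 K.
ΔU = (1.93)(20.79)(59.12) = 2372 J.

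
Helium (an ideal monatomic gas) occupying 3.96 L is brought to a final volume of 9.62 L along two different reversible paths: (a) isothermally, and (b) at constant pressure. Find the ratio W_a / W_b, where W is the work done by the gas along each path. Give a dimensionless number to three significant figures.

W_a / W_b ≈ 0.621

Path (a) isothermal: W = P₁V₁ ln(V₂/V₁) → W_a/(P₁V₁) = 0.8876.
Path (b) isobaric: W = P₁(V₂ − V₁) → W_b/(P₁V₁) = 1.429.
W_a / W_b = 0.8876 / 1.429 = 0.621.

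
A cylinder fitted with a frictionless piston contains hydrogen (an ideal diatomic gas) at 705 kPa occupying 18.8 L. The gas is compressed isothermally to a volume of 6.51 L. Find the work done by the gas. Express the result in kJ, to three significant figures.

Isothermal: W = nRT ln(V₂/V₁) = P₁V₁ ln(V₂/V₁).
P₁V₁ = (705 kPa)(18.8 L) = 13254 J.
W = 13254 × ln(6.51/18.8) = 13254 × -1.061
W_by_gas = -14056 J.

W ≈ -14.1 kJ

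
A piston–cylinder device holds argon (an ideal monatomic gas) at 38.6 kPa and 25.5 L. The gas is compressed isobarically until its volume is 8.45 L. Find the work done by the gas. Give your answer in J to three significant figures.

Isobaric: W = P ΔV.
W = (38.6 kPa)(8.45 − 25.5 L) = (38.6)(-17.05) = -658.1 J.

W ≈ -658 J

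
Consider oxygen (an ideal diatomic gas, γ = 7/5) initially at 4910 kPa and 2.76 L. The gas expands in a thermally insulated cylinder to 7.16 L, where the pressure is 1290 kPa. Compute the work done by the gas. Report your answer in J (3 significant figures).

W ≈ 10800 J

Adiabatic: W = (P₁V₁ − P₂V₂)/(γ − 1) with γ = 7/5.
P₁V₁ = 13552 J, P₂V₂ = 9236 J.
W = (13552 − 9236) / 0.4 = 10788 J.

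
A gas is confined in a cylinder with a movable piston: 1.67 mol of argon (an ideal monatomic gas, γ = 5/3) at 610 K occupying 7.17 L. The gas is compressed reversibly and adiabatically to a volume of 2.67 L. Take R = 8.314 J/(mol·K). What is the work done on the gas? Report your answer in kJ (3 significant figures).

Adiabatic: TV^(γ−1) = const with γ = 5/3.
T₂ = T₁ (V₁/V₂)^(γ−1) = 610 × (7.17/2.67)^0.667 = 610 × 1.932 = 1179 K.
W_by = nCᵥ(T₁ − T₂) = (1.67)(12.47)(610 − 1179) = -11840 J.
Work on gas = −W_by = 11840 J.

W ≈ 11.8 kJ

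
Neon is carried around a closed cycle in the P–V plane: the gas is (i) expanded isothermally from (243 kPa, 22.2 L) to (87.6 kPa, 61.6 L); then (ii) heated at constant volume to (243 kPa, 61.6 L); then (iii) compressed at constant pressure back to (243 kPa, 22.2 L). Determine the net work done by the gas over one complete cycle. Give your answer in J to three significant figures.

Leg (i): W = PᵢVᵢ ln(V_f/Vᵢ) = (5395) ln(61.6/22.2) = 5506 J.
Leg (ii): W = 0.
Leg (iii): W = PΔV = (243)(22.2 − 61.6) = -9574 J.
W_net = 5506 − 9574 = -4069 J.

W_net ≈ -4070 J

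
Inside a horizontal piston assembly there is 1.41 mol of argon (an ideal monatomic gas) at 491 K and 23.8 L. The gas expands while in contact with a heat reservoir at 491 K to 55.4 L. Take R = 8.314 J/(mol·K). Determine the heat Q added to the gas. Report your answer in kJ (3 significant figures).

Isothermal ⇒ ΔU = 0, so Q = W = nRT ln(V₂/V₁).
Q = (1.41)(8.314)(491) ln(55.4/23.8) = 5756 × 0.8449 = 4863 J.

Q ≈ 4.86 kJ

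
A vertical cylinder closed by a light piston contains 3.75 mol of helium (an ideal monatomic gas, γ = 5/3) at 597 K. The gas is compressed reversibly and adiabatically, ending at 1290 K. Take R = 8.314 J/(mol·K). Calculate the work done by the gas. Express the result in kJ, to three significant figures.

Adiabatic ⇒ Q = 0, so W_by = −ΔU = nCᵥ(T₁ − T₂).
Cᵥ = 3R/2 = 12.47 J/(mol·K).
W = (3.75)(12.47)(597 − 1290) = -32409 J.

W ≈ -32.4 kJ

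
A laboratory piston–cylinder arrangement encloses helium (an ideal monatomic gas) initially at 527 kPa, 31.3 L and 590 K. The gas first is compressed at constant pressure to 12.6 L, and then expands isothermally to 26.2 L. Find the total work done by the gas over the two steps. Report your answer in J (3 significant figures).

W_total ≈ -4990 J

Step 1 (isobaric): W = PΔV = (527 kPa)(12.6 − 31.3 L) = -9855 J.
After step 1: P = 527 kPa, V = 12.6 L, T = 237.5 K.
Step 2 (isothermal): W = P₁V₁ ln(V₂/V₁) = (6640) ln(26.2/12.6) = 4861 J.
W_total = -9855 + 4861 = -4994 J.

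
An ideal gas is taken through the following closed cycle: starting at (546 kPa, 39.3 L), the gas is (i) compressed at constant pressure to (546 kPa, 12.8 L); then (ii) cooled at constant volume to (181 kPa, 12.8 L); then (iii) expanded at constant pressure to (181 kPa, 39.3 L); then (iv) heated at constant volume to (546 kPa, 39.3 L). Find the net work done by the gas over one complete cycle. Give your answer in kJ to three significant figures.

W_net ≈ -9.67 kJ

Constant-volume legs do no work.
W(i) = (546)(12.8 − 39.3) = -14469 J; W(iii) = (181)(39.3 − 12.8) = 4796 J.
W_net = -14469 + 4796 = -9672 J (the counter-clockwise enclosed area).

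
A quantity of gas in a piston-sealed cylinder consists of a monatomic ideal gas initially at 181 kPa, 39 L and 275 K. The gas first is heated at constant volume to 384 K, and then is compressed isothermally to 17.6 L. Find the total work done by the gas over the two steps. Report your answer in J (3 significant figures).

Step 1 (isochoric): W = 0 (constant volume).
After step 1: P = 252.7 kPa (V unchanged).
Step 2 (isothermal): W = P₁V₁ ln(V₂/V₁) = (9857) ln(17.6/39) = -7843 J.
W_total = 0 − 7843 = -7843 J.

W_total ≈ -7840 J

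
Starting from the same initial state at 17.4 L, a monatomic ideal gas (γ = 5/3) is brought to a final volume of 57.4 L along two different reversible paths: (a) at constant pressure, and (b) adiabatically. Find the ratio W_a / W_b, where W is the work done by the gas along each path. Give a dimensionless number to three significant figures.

Path (a) isobaric: W = P₁(V₂ − V₁) → W_a/(P₁V₁) = 2.299.
Path (b) adiabatic: W = P₁V₁(1 − (V₁/V₂)^(γ−1))/(γ−1) → W_b/(P₁V₁) = 0.8231.
W_a / W_b = 2.299 / 0.8231 = 2.793.

W_a / W_b ≈ 2.79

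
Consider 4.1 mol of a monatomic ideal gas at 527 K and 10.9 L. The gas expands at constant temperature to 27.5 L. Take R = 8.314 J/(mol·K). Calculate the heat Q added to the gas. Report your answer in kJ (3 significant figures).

Isothermal ⇒ ΔU = 0, so Q = W = nRT ln(V₂/V₁).
Q = (4.1)(8.314)(527) ln(27.5/10.9) = 17964 × 0.9254 = 16624 J.

Q ≈ 16.6 kJ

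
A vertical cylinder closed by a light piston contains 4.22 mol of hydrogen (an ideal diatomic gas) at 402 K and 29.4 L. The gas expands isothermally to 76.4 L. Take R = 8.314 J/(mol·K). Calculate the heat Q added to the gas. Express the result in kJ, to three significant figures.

Q ≈ 13.5 kJ

Isothermal ⇒ ΔU = 0, so Q = W = nRT ln(V₂/V₁).
Q = (4.22)(8.314)(402) ln(76.4/29.4) = 14104 × 0.955 = 13469 J.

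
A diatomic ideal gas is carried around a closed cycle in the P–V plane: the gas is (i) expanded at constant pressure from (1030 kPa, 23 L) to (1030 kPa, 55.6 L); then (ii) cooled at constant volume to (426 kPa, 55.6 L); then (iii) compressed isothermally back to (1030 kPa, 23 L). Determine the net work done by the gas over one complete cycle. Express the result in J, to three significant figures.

Leg (i): W = PΔV = (1030)(55.6 − 23) = 33578 J.
Leg (ii): W = 0.
Leg (iii): W = PᵢVᵢ ln(V_f/Vᵢ) = (23686) ln(23/55.6) = -20907 J.
W_net = 33578 − 20907 = 12671 J.

W_net ≈ 12700 J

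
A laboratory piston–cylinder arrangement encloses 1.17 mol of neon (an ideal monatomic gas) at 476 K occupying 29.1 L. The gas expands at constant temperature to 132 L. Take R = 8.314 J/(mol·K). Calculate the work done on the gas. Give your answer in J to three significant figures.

W ≈ -7000 J

Isothermal: W = nRT ln(V₂/V₁).
W = (1.17)(8.314)(476) × ln(132/29.1)
  = 4630 × 1.512
W_by_gas = 7001 J; work on gas = −W_by = -7001 J.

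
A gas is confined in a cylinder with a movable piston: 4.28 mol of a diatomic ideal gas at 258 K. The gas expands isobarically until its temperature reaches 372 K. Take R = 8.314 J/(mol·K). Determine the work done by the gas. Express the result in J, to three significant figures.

W ≈ 4060 J

Isobaric: W = P ΔV = nR ΔT.
W = (4.28)(8.314)(372 − 258) = 4057 J.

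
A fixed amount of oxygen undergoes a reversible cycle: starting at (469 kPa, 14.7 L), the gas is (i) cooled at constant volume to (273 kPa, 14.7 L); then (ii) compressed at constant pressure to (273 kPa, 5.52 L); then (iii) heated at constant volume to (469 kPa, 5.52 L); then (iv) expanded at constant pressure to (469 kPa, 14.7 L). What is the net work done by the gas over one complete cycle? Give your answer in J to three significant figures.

Constant-volume legs do no work.
W(ii) = (273)(5.52 − 14.7) = -2506 J; W(iv) = (469)(14.7 − 5.52) = 4305 J.
W_net = -2506 + 4305 = 1799 J (the clockwise enclosed area).

W_net ≈ 1800 J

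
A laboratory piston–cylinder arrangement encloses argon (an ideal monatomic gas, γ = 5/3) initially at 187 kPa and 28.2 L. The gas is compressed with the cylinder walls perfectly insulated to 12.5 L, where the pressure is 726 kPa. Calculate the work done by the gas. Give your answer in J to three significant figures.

W ≈ -5700 J

Adiabatic: W = (P₁V₁ − P₂V₂)/(γ − 1) with γ = 5/3.
P₁V₁ = 5273 J, P₂V₂ = 9075 J.
W = (5273 − 9075) / 0.6667 = -5702 J.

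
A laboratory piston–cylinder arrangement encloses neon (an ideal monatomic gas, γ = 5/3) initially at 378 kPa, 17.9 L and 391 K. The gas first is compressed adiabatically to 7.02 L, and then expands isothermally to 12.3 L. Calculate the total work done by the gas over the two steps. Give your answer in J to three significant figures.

W_total ≈ -1710 J

Step 1 (adiabatic): W = (P₁V₁ − P₂V₂)/(γ−1) = (6766 − 12629)/0.667 = -8794 J.
After step 1: P = 1799 kPa, V = 7.02 L, T = 729.8 K.
Step 2 (isothermal): W = P₁V₁ ln(V₂/V₁) = (12629) ln(12.3/7.02) = 7083 J.
W_total = -8794 + 7083 = -1711 J.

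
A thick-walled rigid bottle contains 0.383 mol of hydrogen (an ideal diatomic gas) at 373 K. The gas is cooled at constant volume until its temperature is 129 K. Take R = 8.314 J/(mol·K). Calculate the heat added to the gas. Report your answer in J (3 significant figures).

Constant volume ⇒ W = 0, so Q = ΔU = nCᵥΔT with Cᵥ = 5R/2 = 20.79 J/(mol·K).
ΔU = (0.383)(20.79)(129 − 373) = -1942 J.

Q ≈ -1940 J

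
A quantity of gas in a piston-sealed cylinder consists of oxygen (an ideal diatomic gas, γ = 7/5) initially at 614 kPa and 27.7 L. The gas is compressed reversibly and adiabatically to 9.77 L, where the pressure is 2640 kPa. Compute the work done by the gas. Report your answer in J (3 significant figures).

W ≈ -22000 J

Adiabatic: W = (P₁V₁ − P₂V₂)/(γ − 1) with γ = 7/5.
P₁V₁ = 17008 J, P₂V₂ = 25793 J.
W = (17008 − 25793) / 0.4 = -21963 J.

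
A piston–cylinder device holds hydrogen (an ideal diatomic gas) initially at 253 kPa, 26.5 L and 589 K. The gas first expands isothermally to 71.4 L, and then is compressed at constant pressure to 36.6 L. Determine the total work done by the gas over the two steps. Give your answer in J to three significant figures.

Step 1 (isothermal): W = P₁V₁ ln(V₂/V₁) = (6704) ln(71.4/26.5) = 6645 J.
After step 1: P = 93.9 kPa, V = 71.4 L, T = 589 K.
Step 2 (isobaric): W = PΔV = (93.9 kPa)(36.6 − 71.4 L) = -3268 J.
W_total = 6645 − 3268 = 3377 J.

W_total ≈ 3380 J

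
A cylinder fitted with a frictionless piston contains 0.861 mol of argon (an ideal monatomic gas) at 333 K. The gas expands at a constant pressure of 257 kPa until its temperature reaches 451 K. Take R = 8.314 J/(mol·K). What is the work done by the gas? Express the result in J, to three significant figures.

W ≈ 845 J

Isobaric: W = P ΔV = nR ΔT.
W = (0.861)(8.314)(451 − 333) = 844.7 J.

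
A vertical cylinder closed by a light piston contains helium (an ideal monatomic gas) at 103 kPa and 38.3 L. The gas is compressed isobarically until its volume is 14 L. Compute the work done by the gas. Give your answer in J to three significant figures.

Isobaric: W = P ΔV.
W = (103 kPa)(14 − 38.3 L) = (103)(-24.3) = -2503 J.

W ≈ -2500 J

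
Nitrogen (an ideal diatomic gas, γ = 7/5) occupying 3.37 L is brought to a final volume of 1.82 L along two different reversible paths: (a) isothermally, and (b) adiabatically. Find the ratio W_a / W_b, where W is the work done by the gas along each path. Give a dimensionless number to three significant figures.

W_a / W_b ≈ 0.882

Path (a) isothermal: W = P₁V₁ ln(V₂/V₁) → W_a/(P₁V₁) = -0.6161.
Path (b) adiabatic: W = P₁V₁(1 − (V₁/V₂)^(γ−1))/(γ−1) → W_b/(P₁V₁) = -0.6986.
W_a / W_b = -0.6161 / -0.6986 = 0.8818.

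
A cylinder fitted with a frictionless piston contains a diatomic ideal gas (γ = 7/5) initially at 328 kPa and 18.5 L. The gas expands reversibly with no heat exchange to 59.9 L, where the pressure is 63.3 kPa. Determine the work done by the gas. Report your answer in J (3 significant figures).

Adiabatic: W = (P₁V₁ − P₂V₂)/(γ − 1) with γ = 7/5.
P₁V₁ = 6068 J, P₂V₂ = 3792 J.
W = (6068 − 3792) / 0.4 = 5691 J.

W ≈ 5690 J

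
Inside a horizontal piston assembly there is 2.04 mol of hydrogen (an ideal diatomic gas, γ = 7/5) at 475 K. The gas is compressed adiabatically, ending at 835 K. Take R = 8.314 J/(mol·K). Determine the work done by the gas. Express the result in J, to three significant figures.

W ≈ -15300 J

Adiabatic ⇒ Q = 0, so W_by = −ΔU = nCᵥ(T₁ − T₂).
Cᵥ = 5R/2 = 20.79 J/(mol·K).
W = (2.04)(20.79)(475 − 835) = -15265 J.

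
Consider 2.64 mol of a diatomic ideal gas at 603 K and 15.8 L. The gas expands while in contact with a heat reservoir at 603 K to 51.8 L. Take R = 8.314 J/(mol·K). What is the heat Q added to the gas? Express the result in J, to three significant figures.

Isothermal ⇒ ΔU = 0, so Q = W = nRT ln(V₂/V₁).
Q = (2.64)(8.314)(603) ln(51.8/15.8) = 13235 × 1.187 = 15715 J.

Q ≈ 15700 J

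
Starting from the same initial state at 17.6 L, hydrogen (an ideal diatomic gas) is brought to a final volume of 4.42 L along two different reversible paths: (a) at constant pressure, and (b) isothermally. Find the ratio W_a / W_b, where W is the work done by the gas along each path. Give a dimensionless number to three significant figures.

Path (a) isobaric: W = P₁(V₂ − V₁) → W_a/(P₁V₁) = -0.7489.
Path (b) isothermal: W = P₁V₁ ln(V₂/V₁) → W_b/(P₁V₁) = -1.382.
W_a / W_b = -0.7489 / -1.382 = 0.542.

W_a / W_b ≈ 0.542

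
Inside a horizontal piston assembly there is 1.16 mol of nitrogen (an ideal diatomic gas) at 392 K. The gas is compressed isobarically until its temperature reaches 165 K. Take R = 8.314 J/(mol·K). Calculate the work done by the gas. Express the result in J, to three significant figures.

W ≈ -2190 J

Isobaric: W = P ΔV = nR ΔT.
W = (1.16)(8.314)(165 − 392) = -2189 J.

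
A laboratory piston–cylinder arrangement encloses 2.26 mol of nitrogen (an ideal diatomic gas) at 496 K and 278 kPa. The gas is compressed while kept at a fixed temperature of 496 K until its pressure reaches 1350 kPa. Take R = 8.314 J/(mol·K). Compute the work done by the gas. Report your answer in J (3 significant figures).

W ≈ -14700 J

Isothermal process: W = nRT ln(V₂/V₁) = nRT ln(P₁/P₂).
W = (2.26)(8.314)(496) × ln(278/1350)
  = 9320 × ln(0.2059) = 9320 × -1.58
W_by_gas = -14727 J.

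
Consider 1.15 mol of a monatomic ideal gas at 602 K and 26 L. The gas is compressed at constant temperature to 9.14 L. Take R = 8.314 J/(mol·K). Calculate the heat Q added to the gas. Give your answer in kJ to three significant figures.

Isothermal ⇒ ΔU = 0, so Q = W = nRT ln(V₂/V₁).
Q = (1.15)(8.314)(602) ln(9.14/26) = 5756 × -1.045 = -6017 J.

Q ≈ -6.02 kJ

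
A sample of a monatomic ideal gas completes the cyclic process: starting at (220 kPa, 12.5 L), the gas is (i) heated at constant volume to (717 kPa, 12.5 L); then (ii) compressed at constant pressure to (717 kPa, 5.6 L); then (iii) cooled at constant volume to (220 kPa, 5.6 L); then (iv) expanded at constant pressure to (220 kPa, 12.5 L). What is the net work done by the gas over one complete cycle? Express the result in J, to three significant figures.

Constant-volume legs do no work.
W(ii) = (717)(5.6 − 12.5) = -4947 J; W(iv) = (220)(12.5 − 5.6) = 1518 J.
W_net = -4947 + 1518 = -3429 J (the counter-clockwise enclosed area).

W_net ≈ -3430 J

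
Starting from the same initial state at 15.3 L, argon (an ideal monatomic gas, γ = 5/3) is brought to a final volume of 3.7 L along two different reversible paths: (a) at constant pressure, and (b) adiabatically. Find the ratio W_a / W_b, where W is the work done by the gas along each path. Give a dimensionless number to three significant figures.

W_a / W_b ≈ 0.321

Path (a) isobaric: W = P₁(V₂ − V₁) → W_a/(P₁V₁) = -0.7582.
Path (b) adiabatic: W = P₁V₁(1 − (V₁/V₂)^(γ−1))/(γ−1) → W_b/(P₁V₁) = -2.364.
W_a / W_b = -0.7582 / -2.364 = 0.3207.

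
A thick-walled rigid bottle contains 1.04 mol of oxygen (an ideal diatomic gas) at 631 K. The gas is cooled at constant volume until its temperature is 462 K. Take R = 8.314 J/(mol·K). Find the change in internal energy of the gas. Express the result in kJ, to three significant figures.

Constant volume ⇒ W = 0, so Q = ΔU = nCᵥΔT with Cᵥ = 5R/2 = 20.79 J/(mol·K).
ΔU = (1.04)(20.79)(462 − 631) = -3653 J.

ΔU ≈ -3.65 kJ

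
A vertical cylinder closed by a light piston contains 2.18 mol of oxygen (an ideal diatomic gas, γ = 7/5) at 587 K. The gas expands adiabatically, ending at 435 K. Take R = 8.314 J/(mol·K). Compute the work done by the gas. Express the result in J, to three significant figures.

W ≈ 6890 J

Adiabatic ⇒ Q = 0, so W_by = −ΔU = nCᵥ(T₁ − T₂).
Cᵥ = 5R/2 = 20.79 J/(mol·K).
W = (2.18)(20.79)(587 − 435) = 6887 J.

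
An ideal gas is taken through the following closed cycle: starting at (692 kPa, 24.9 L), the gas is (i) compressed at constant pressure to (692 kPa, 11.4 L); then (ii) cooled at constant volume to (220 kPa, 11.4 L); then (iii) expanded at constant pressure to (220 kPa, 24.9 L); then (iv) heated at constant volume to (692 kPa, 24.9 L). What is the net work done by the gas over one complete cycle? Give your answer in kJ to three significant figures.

Constant-volume legs do no work.
W(i) = (692)(11.4 − 24.9) = -9342 J; W(iii) = (220)(24.9 − 11.4) = 2970 J.
W_net = -9342 + 2970 = -6372 J (the counter-clockwise enclosed area).

W_net ≈ -6.37 kJ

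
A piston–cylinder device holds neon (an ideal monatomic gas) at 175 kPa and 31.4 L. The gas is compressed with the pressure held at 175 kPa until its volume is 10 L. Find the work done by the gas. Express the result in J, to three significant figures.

Isobaric: W = P ΔV.
W = (175 kPa)(10 − 31.4 L) = (175)(-21.4) = -3745 J.

W ≈ -3740 J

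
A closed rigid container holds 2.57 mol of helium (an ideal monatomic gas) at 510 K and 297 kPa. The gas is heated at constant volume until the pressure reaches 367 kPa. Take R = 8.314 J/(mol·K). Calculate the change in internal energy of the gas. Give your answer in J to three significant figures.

ΔU ≈ 3850 J

Constant volume ⇒ W = 0, so Q = ΔU = nCᵥΔT with Cᵥ = 3R/2 = 12.47 J/(mol·K).
At constant V, T₂/T₁ = P₂/P₁ ⇒ ΔT = T₁(P₂/P₁ − 1) = 510·(367/297 − 1) = 120.2 K.
ΔU = (2.57)(12.47)(120.2) = 3853 J.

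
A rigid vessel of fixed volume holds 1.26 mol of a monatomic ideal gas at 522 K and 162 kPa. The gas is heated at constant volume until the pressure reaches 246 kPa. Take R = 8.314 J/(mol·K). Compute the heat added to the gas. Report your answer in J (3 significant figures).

Constant volume ⇒ W = 0, so Q = ΔU = nCᵥΔT with Cᵥ = 3R/2 = 12.47 J/(mol·K).
At constant V, T₂/T₁ = P₂/P₁ ⇒ ΔT = T₁(P₂/P₁ − 1) = 522·(246/162 − 1) = 270.7 K.
ΔU = (1.26)(12.47)(270.7) = 4253 J.

Q ≈ 4250 J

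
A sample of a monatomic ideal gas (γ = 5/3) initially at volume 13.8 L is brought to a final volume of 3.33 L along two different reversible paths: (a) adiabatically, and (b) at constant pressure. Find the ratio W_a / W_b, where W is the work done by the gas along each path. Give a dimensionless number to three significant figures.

Path (a) adiabatic: W = P₁V₁(1 − (V₁/V₂)^(γ−1))/(γ−1) → W_a/(P₁V₁) = -2.37.
Path (b) isobaric: W = P₁(V₂ − V₁) → W_b/(P₁V₁) = -0.7587.
W_a / W_b = -2.37 / -0.7587 = 3.124.

W_a / W_b ≈ 3.12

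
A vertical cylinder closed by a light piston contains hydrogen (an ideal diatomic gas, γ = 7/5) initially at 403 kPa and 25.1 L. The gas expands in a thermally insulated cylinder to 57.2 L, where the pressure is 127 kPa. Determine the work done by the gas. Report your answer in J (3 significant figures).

W ≈ 7130 J

Adiabatic: W = (P₁V₁ − P₂V₂)/(γ − 1) with γ = 7/5.
P₁V₁ = 10115 J, P₂V₂ = 7264 J.
W = (10115 − 7264) / 0.4 = 7127 J.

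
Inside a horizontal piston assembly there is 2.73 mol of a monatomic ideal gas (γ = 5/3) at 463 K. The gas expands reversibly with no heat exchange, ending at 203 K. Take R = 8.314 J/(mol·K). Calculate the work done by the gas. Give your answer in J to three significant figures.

Adiabatic ⇒ Q = 0, so W_by = −ΔU = nCᵥ(T₁ − T₂).
Cᵥ = 3R/2 = 12.47 J/(mol·K).
W = (2.73)(12.47)(463 − 203) = 8852 J.

W ≈ 8850 J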